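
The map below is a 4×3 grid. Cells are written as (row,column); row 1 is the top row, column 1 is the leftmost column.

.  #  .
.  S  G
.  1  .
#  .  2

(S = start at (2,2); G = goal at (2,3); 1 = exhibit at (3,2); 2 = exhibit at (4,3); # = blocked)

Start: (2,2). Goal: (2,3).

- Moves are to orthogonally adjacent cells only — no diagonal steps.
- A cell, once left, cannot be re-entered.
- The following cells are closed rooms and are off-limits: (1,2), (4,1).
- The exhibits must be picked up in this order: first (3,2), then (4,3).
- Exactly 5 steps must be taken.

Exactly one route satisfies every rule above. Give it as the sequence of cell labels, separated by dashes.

(2,2) - (3,2) - (4,2) - (4,3) - (3,3) - (2,3)

The waypoints must appear in the order (3,2), (4,3), with no cell reused.
Route from (2,2): down 2 to (4,2), right 1 to (4,3), up 2 to (2,3) — 5 moves in all.
Check: order respected (1 at step 1, 2 at step 3); 5 moves as required.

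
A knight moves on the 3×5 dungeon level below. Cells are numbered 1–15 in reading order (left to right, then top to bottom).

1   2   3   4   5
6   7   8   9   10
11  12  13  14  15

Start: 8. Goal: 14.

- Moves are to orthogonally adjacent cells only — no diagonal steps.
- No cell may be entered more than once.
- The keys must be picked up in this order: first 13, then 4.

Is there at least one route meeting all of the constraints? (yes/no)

One route that works: 8 → 13 → 12 → 7 → 2 → 3 → 4 → 9 → 14.

yes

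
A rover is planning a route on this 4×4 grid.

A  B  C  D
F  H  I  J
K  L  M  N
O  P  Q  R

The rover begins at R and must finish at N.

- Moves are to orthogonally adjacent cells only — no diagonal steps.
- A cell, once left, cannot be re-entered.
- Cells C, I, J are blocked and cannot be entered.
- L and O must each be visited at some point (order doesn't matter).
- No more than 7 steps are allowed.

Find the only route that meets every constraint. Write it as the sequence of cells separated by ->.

The 7-move cap with required stops at L, O leaves no slack for detours.
Route from R: left 3 to O, up 1 to K, right 3 to N — 7 moves in all.
Check: all required cells visited; 7 ≤ 7 moves.

R -> Q -> P -> O -> K -> L -> M -> N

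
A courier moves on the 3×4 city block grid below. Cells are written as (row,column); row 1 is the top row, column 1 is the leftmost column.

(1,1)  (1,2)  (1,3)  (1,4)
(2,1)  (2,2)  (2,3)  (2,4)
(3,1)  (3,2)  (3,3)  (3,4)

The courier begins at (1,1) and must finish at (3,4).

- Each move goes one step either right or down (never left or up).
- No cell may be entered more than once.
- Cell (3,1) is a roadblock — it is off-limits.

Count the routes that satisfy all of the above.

A right/down-only route from (1,1) to (3,4) makes exactly 2 down-moves and 3 right-moves in some order.
With no other constraints that would be C(5,2) = 10 routes.
Subtract routes through each blocked cell (inclusion–exclusion for overlaps): − through (3,1): 1 → 9.
That gives 9 routes.

9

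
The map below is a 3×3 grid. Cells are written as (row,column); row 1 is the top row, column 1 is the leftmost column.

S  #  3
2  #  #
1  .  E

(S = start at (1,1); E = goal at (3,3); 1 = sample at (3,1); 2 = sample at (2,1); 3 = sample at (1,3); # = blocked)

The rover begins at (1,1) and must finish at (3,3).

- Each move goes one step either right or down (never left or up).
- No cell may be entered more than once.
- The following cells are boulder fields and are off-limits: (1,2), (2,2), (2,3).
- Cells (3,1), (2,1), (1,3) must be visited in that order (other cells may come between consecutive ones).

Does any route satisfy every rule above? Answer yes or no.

(2,1) lies above (3,1), so going from (3,1) to (2,1) would need an upward move — but moves only go right/down, so (3,1) cannot be visited before (2,1).

no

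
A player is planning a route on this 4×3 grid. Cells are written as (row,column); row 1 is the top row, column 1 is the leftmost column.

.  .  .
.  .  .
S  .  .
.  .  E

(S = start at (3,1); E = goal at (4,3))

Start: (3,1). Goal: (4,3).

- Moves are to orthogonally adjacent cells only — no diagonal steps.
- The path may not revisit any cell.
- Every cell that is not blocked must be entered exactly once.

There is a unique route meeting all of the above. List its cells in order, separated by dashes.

(3,1) - (4,1) - (4,2) - (3,2) - (2,2) - (2,1) - (1,1) - (1,2) - (1,3) - (2,3) - (3,3) - (4,3)

Need to visit all 12 open cells exactly once, starting at (3,1) and ending at (4,3).
Cell (4,1) has only two open neighbours ((3,1) and (4,2)), so the path must pass straight through it: one of those is the cell it's entered from and the other is where it exits.
Route from (3,1): down 1 to (4,1), right 1 to (4,2), up 2 to (2,2), left 1 to (2,1), up 1 to (1,1), right 2 to (1,3), down 3 to (4,3) — 11 moves in all.
Check: all 12 open cells covered.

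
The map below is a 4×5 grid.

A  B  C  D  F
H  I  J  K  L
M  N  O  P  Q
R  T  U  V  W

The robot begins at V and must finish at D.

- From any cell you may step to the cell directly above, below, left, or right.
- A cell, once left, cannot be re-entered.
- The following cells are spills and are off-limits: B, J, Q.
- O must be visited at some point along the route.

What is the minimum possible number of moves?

5

Any route passes through O somewhere between V and D. Summing Manhattan distances along the two legs (V → O → D) gives a lower bound of 2 + 3 = 5 moves.
A route of 5 moves achieves this: V → U → O → P → K → D.
Since 5 matches the lower bound, it is optimal.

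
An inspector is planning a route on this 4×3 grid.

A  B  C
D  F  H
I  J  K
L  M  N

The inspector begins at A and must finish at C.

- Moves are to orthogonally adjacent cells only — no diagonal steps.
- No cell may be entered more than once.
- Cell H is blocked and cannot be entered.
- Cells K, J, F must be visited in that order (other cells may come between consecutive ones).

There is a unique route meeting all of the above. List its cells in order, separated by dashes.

The waypoints must appear in the order K, J, F, with no cell reused.
Route from A: 3× down (reaching L), 2× right (reaching N), up to K, left to J, 2× up (reaching B), right to C — 10 moves in all.
Check: order respected (K at step 6, J at step 7, F at step 8).

A - D - I - L - M - N - K - J - F - B - C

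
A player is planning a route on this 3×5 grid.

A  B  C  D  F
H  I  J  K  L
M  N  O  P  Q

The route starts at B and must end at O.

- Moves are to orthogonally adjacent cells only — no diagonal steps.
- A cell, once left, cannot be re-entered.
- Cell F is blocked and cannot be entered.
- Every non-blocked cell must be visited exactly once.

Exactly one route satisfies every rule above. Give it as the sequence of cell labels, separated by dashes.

B - A - H - M - N - I - J - C - D - K - L - Q - P - O

Need to visit all 14 open cells exactly once, starting at B and ending at O.
Cell Q has only two open neighbours (L and P), so the path must pass straight through it: one of those is the cell it's entered from and the other is where it exits.
Route from B: left to A, 2× down (reaching M), right to N, up to I, right to J, up to C, right to D, down to K, right to L, down to Q, 2× left (reaching O) — 13 moves in all.
Check: all 14 open cells covered.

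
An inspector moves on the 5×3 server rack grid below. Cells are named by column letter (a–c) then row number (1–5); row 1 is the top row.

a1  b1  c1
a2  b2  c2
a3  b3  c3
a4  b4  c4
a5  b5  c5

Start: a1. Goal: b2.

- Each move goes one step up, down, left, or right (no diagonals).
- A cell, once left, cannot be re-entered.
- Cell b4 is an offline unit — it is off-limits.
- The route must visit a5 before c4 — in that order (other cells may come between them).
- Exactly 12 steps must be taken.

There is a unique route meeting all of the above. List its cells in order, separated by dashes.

The waypoints must appear in the order a5, c4, with no cell reused.
Route from a1: 4× down (reaching a5), 2× right (reaching c5), 4× up (reaching c1), left to b1, down to b2 — 12 moves in all.
Check: order respected (a5 at step 4, c4 at step 7); 12 moves as required.

a1 - a2 - a3 - a4 - a5 - b5 - c5 - c4 - c3 - c2 - c1 - b1 - b2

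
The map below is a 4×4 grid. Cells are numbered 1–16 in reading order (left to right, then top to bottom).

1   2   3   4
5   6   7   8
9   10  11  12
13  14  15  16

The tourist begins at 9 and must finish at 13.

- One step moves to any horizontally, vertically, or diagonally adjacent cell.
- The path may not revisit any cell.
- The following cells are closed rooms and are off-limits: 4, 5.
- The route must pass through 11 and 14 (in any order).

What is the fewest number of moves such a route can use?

4

Any route passes through 11 and 14 in some order between 9 and 13. Summing Chebyshev distances along each leg and taking the cheapest ordering (9 → 11 → 14 → 13) gives a lower bound of 2 + 1 + 1 = 4 moves.
A route of 4 moves achieves this: 9 → 6 → 11 → 14 → 13.
Since 4 matches the lower bound, it is optimal.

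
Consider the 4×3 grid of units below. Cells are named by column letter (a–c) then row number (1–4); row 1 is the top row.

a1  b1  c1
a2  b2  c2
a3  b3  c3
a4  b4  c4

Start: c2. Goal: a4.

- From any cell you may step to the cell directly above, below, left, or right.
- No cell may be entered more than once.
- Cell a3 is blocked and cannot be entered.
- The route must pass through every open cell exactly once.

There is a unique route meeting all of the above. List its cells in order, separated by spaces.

Need to visit all 11 open cells exactly once, starting at c2 and ending at a4.
Cell a1 has only two open neighbours (a2 and b1), so the path must pass straight through it: one of those is the cell it's entered from and the other is where it exits.
Route from c2: up 1 to c1, left 2 to a1, down 1 to a2, right 1 to b2, down 1 to b3, right 1 to c3, down 1 to c4, left 2 to a4 — 10 moves in all.
Check: all 11 open cells covered.

c2 c1 b1 a1 a2 b2 b3 c3 c4 b4 a4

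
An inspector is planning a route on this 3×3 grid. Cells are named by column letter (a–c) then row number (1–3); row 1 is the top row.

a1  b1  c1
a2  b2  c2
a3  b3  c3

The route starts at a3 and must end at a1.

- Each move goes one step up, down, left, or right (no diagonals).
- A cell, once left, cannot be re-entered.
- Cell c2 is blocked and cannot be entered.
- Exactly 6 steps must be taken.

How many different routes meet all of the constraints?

Need simple routes of exactly 6 moves from a3 to a1 (Manhattan distance 2, so 2 moves are spent on a detour and 2 undoing it).
No route satisfies every constraint, so the count is 0.

0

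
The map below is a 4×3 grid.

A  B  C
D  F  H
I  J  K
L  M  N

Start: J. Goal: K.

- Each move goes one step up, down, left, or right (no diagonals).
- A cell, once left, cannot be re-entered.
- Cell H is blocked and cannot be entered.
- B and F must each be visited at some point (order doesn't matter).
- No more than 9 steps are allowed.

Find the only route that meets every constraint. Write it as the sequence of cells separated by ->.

J -> F -> B -> A -> D -> I -> L -> M -> N -> K

Any route must reach B and F and still end at K within 9 moves, so the order of the required stops is forced.
Route from J: 2× up (reaching B), left to A, 3× down (reaching L), 2× right (reaching N), up to K — 9 moves in all.
Check: all required cells visited; 9 ≤ 9 moves.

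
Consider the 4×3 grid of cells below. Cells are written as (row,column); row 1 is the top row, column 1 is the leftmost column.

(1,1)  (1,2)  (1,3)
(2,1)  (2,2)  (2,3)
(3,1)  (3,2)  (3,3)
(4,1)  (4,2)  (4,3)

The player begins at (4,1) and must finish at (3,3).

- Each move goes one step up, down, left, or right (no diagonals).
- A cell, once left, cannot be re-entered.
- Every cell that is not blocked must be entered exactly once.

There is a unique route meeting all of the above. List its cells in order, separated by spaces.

Need to visit all 12 open cells exactly once, starting at (4,1) and ending at (3,3).
Cell (4,3) has only two open neighbours ((3,3) and (4,2)), so the path must pass straight through it: one of those is the cell it's entered from and the other is where it exits.
Route from (4,1): 3× up (reaching (1,1)), 2× right (reaching (1,3)), down to (2,3), left to (2,2), 2× down (reaching (4,2)), right to (4,3), up to (3,3) — 11 moves in all.
Check: all 12 open cells covered.

(4,1) (3,1) (2,1) (1,1) (1,2) (1,3) (2,3) (2,2) (3,2) (4,2) (4,3) (3,3)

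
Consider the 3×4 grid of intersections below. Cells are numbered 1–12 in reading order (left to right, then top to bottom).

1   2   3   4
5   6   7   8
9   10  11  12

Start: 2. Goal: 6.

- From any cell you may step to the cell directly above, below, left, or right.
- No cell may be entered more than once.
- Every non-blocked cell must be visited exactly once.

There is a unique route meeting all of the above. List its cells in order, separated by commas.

2, 1, 5, 9, 10, 11, 12, 8, 4, 3, 7, 6

Need to visit all 12 open cells exactly once, starting at 2 and ending at 6.
Route from 2: left 1 to 1, down 2 to 9, right 3 to 12, up 2 to 4, left 1 to 3, down 1 to 7, left 1 to 6 — 11 moves in all.
Check: all 12 open cells covered.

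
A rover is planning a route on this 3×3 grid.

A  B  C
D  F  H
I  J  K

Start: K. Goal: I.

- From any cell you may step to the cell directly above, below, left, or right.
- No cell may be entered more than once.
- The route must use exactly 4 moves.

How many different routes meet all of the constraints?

3

Need simple routes of exactly 4 moves from K to I (Manhattan distance 2, so 1 moves are spent on a detour and 1 undoing it).
Enumerating: K H F J I | K H F D I | K J F D I.
That gives 3 routes.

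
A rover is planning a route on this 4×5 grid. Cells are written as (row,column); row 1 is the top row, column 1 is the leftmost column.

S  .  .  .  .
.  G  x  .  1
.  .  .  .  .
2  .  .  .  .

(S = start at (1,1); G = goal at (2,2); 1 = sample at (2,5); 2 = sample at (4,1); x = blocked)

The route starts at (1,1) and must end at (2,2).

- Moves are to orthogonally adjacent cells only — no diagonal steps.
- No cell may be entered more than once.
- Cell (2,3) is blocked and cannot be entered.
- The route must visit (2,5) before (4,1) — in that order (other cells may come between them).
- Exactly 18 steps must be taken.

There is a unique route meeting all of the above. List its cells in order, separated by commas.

The waypoints must appear in the order (2,5), (4,1), with no cell reused.
Route from (1,1): 4× right (reaching (1,5)), down to (2,5), left to (2,4), down to (3,4), right to (3,5), down to (4,5), 2× left (reaching (4,3)), up to (3,3), left to (3,2), down to (4,2), left to (4,1), 2× up (reaching (2,1)), right to (2,2) — 18 moves in all.
Check: order respected (1 at step 5, 2 at step 15); 18 moves as required.

(1,1), (1,2), (1,3), (1,4), (1,5), (2,5), (2,4), (3,4), (3,5), (4,5), (4,4), (4,3), (3,3), (3,2), (4,2), (4,1), (3,1), (2,1), (2,2)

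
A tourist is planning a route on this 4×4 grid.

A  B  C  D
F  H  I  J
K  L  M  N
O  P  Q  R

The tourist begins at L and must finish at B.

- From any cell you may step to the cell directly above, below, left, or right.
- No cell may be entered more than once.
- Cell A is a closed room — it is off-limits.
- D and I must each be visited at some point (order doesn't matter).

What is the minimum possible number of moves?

Any route passes through D and I in some order between L and B. Summing Manhattan distances along each leg and taking the cheapest ordering (L → I → D → B) gives a lower bound of 2 + 2 + 2 = 6 moves.
A route of 6 moves achieves this: L → H → I → J → D → C → B.
Since 6 matches the lower bound, it is optimal.

6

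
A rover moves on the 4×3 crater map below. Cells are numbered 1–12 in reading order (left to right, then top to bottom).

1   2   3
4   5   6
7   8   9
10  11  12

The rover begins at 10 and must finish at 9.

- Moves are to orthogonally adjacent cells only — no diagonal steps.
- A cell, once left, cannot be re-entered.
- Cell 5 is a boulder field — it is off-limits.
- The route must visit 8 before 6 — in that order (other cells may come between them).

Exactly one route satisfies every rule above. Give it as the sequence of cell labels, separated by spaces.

The waypoints must appear in the order 8, 6, with no cell reused.
Route from 10: right to 11, up to 8, left to 7, 2× up (reaching 1), 2× right (reaching 3), 2× down (reaching 9) — 9 moves in all.
Check: order respected (8 at step 2, 6 at step 8).

10 11 8 7 4 1 2 3 6 9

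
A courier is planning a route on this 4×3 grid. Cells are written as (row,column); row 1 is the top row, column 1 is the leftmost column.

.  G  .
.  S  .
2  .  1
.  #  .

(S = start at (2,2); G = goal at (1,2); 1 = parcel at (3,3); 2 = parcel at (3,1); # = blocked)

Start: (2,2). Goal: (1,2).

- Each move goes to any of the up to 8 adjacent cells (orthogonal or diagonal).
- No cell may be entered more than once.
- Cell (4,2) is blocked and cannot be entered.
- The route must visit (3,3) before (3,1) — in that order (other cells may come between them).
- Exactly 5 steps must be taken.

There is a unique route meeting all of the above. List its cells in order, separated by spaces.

(2,2) (3,3) (3,2) (3,1) (2,1) (1,2)

The waypoints must appear in the order (3,3), (3,1), with no cell reused.
Route from (2,2): down-right 1 to (3,3), left 2 to (3,1), up 1 to (2,1), up-right 1 to (1,2) — 5 moves in all.
Check: order respected (1 at step 1, 2 at step 3); 5 moves as required.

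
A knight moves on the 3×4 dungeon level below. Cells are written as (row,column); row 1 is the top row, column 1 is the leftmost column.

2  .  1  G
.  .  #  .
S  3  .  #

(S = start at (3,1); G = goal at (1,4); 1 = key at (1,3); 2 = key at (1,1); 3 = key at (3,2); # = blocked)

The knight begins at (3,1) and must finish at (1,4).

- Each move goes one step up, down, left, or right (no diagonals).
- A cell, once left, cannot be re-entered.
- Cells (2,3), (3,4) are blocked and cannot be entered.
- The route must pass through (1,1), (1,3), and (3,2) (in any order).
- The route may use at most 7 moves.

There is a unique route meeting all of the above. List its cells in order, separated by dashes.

Any route must reach (1,1), (1,3), and (3,2) and still end at (1,4) within 7 moves, so the order of the required stops is forced.
Route from (3,1): right 1 to (3,2), up 1 to (2,2), left 1 to (2,1), up 1 to (1,1), right 3 to (1,4) — 7 moves in all.
Check: all required cells visited; 7 ≤ 7 moves.

(3,1) - (3,2) - (2,2) - (2,1) - (1,1) - (1,2) - (1,3) - (1,4)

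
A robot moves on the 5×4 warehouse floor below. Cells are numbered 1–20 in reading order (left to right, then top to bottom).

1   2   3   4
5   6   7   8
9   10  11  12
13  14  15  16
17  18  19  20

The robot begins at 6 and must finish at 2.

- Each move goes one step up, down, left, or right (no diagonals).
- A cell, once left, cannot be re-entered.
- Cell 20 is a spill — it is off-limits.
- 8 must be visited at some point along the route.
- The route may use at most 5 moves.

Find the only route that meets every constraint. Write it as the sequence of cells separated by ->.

The 5-move cap with required stops at 8 leaves no slack for detours.
Route from 6: 2× right (reaching 8), up to 4, 2× left (reaching 2) — 5 moves in all.
Check: all required cells visited; 5 ≤ 5 moves.

6 -> 7 -> 8 -> 4 -> 3 -> 2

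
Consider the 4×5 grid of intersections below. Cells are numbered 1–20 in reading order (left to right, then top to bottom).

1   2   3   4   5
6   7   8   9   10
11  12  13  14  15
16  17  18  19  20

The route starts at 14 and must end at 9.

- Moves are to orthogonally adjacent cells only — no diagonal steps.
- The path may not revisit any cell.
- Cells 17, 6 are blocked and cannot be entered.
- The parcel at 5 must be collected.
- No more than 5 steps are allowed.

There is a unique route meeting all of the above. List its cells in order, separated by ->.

The budget equals the shortest possible length, so every move has to be on a shortest route through the required cells.
Route from 14: right to 15, 2× up (reaching 5), left to 4, down to 9 — 5 moves in all.
Check: all required cells visited; 5 ≤ 5 moves.

14 -> 15 -> 10 -> 5 -> 4 -> 9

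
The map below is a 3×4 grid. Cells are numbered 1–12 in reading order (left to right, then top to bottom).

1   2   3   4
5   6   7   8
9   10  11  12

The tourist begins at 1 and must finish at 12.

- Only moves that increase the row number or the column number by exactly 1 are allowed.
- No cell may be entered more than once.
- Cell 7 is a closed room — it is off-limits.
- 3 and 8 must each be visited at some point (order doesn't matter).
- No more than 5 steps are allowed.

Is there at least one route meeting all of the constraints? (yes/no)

One route that works: 1 → 2 → 3 → 4 → 8 → 12.

yes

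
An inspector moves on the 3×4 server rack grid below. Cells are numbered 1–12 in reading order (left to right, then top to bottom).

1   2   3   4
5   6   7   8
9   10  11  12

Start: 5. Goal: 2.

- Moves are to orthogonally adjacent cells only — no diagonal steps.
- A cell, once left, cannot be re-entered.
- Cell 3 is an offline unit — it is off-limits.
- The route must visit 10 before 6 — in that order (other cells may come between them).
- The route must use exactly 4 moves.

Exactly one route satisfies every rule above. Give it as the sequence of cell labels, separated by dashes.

5 - 9 - 10 - 6 - 2

The waypoints must appear in the order 10, 6, with no cell reused.
Route from 5: down 1 to 9, right 1 to 10, up 2 to 2 — 4 moves in all.
Check: order respected (10 at step 2, 6 at step 3); 4 moves as required.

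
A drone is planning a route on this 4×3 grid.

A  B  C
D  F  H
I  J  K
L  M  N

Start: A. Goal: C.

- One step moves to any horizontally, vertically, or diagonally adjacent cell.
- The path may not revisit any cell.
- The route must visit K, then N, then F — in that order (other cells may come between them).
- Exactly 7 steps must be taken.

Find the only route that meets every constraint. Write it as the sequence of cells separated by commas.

The waypoints must appear in the order K, N, F, with no cell reused.
Route from A: right to B, down-right to H, 2× down (reaching N), up-left to J, up to F, up-right to C — 7 moves in all.
Check: order respected (K at step 3, N at step 4, F at step 6); 7 moves as required.

A, B, H, K, N, J, F, C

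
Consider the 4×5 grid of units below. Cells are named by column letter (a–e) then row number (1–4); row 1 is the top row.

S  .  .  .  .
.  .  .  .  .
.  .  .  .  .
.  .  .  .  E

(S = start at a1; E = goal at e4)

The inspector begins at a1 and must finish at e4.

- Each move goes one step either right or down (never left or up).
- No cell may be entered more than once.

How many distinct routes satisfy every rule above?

35

A right/down-only route from a1 to e4 makes exactly 3 down-moves and 4 right-moves in some order.
With no other constraints that would be C(7,3) = 35 routes.
That gives 35 routes.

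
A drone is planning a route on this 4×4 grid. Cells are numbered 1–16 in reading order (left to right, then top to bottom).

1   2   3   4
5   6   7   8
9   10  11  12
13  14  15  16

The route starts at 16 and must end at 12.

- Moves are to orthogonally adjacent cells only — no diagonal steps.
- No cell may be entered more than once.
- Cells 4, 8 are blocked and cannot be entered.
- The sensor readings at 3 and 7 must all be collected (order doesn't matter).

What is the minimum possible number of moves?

Any route passes through 3 and 7 in some order between 16 and 12. Summing Manhattan distances along each leg and taking the cheapest ordering (16 → 7 → 3 → 12) gives a lower bound of 3 + 1 + 3 = 7 moves.
The shortest route satisfying every rule uses 9 moves: 16 → 15 → 14 → 10 → 6 → 2 → 3 → 7 → 11 → 12.
The bound of 7 isn't tight here; checking systematically, no route of length 7 through 8 satisfies every constraint, so 9 is the minimum.

9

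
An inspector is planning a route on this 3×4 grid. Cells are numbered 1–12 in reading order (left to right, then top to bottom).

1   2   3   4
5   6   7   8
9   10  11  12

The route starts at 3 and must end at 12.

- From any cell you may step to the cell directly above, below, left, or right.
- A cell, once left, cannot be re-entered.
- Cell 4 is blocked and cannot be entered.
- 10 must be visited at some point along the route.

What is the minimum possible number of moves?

5

Any route passes through 10 somewhere between 3 and 12. Summing Manhattan distances along the two legs (3 → 10 → 12) gives a lower bound of 3 + 2 = 5 moves.
A route of 5 moves achieves this: 3 → 7 → 6 → 10 → 11 → 12.
Since 5 matches the lower bound, it is optimal.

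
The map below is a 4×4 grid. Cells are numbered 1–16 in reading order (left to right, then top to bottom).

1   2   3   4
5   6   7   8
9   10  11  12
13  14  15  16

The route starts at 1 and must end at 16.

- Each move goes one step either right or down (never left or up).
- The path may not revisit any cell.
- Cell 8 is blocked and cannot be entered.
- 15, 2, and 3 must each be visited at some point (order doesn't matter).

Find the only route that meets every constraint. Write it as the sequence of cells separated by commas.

1, 2, 3, 7, 11, 15, 16

Moves only go right or down, so the column and row indices never decrease.
Route from 1: right 2 to 3, down 3 to 15, right 1 to 16 — 6 moves in all.
Check: all required cells visited.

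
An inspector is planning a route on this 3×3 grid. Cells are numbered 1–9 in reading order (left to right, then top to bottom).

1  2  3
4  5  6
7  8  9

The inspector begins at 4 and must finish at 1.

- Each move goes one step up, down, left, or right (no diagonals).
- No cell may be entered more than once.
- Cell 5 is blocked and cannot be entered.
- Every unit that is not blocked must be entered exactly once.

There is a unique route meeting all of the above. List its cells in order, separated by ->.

Need to visit all 8 open cells exactly once, starting at 4 and ending at 1.
Route from 4: down 1 to 7, right 2 to 9, up 2 to 3, left 2 to 1 — 7 moves in all.
Check: all 8 open cells covered.

4 -> 7 -> 8 -> 9 -> 6 -> 3 -> 2 -> 1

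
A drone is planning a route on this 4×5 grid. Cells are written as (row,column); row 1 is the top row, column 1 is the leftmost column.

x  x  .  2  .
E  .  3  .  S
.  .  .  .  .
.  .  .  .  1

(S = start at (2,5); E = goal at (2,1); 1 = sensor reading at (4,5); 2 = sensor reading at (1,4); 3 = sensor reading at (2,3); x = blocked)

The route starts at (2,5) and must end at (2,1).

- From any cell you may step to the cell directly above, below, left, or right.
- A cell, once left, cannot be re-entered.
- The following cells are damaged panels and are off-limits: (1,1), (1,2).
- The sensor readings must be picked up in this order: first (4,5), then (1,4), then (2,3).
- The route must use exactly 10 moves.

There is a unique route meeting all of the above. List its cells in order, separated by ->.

(2,5) -> (3,5) -> (4,5) -> (4,4) -> (3,4) -> (2,4) -> (1,4) -> (1,3) -> (2,3) -> (2,2) -> (2,1)

The waypoints must appear in the order (4,5), (1,4), (2,3), with no cell reused.
Route from (2,5): 2× down (reaching (4,5)), left to (4,4), 3× up (reaching (1,4)), left to (1,3), down to (2,3), 2× left (reaching (2,1)) — 10 moves in all.
Check: order respected (1 at step 2, 2 at step 6, 3 at step 8); 10 moves as required.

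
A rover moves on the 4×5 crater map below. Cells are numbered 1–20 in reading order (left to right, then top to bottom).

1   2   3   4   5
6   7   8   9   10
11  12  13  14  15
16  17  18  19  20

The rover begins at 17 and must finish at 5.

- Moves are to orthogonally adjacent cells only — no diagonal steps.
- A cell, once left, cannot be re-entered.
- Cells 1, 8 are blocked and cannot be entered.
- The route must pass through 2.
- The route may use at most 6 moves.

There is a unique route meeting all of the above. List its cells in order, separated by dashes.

Any route must reach 2 and still end at 5 within 6 moves, so the order of the required stops is forced.
Route from 17: 3× up (reaching 2), 3× right (reaching 5) — 6 moves in all.
Check: all required cells visited; 6 ≤ 6 moves.

17 - 12 - 7 - 2 - 3 - 4 - 5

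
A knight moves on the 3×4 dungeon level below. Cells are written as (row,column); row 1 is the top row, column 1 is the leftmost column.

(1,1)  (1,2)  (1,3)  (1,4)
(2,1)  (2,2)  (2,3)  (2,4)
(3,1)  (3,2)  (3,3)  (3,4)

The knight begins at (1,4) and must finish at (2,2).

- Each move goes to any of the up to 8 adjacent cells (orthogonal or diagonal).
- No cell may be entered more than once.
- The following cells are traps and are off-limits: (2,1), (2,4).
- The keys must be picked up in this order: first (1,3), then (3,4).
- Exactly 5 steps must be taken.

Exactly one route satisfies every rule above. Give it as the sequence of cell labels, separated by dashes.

The waypoints must appear in the order (1,3), (3,4), with no cell reused.
Route from (1,4): left to (1,3), down to (2,3), down-right to (3,4), left to (3,3), up-left to (2,2) — 5 moves in all.
Check: order respected ((1,3) at step 1, (3,4) at step 3); 5 moves as required.

(1,4) - (1,3) - (2,3) - (3,4) - (3,3) - (2,2)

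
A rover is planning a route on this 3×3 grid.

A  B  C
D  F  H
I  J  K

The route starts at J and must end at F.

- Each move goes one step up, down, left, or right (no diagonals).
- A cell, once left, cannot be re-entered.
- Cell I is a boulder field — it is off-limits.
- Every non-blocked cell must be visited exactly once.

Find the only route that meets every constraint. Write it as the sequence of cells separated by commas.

J, K, H, C, B, A, D, F

Need to visit all 8 open cells exactly once, starting at J and ending at F.
Cell C has only two open neighbours (H and B), so the path must pass straight through it: one of those is the cell it's entered from and the other is where it exits.
Route from J: right 1 to K, up 2 to C, left 2 to A, down 1 to D, right 1 to F — 7 moves in all.
Check: all 8 open cells covered.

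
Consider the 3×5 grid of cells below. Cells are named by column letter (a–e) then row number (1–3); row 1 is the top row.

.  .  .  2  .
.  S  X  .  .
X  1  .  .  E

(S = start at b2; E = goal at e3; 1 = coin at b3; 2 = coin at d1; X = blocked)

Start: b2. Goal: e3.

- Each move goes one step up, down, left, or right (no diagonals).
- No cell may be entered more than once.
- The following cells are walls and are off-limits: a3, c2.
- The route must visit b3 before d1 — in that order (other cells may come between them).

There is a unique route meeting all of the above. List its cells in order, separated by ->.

The waypoints must appear in the order b3, d1, with no cell reused.
Route from b2: down to b3, 2× right (reaching d3), 2× up (reaching d1), right to e1, 2× down (reaching e3) — 8 moves in all.
Check: order respected (1 at step 1, 2 at step 5).

b2 -> b3 -> c3 -> d3 -> d2 -> d1 -> e1 -> e2 -> e3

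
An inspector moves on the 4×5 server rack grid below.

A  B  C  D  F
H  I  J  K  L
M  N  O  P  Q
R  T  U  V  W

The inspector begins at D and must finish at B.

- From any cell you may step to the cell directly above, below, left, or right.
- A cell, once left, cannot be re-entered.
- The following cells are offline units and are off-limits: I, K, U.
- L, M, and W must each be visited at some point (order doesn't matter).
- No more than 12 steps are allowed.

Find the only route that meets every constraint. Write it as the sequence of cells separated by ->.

D -> F -> L -> Q -> W -> V -> P -> O -> N -> M -> H -> A -> B

The budget equals the shortest possible length, so every move has to be on a shortest route through the required cells.
Route from D: right 1 to F, down 3 to W, left 1 to V, up 1 to P, left 3 to M, up 2 to A, right 1 to B — 12 moves in all.
Check: all required cells visited; 12 ≤ 12 moves.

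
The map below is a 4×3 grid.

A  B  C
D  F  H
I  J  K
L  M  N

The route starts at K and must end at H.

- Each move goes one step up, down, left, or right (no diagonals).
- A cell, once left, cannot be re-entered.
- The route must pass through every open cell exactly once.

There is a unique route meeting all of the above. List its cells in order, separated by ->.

K -> N -> M -> L -> I -> J -> F -> D -> A -> B -> C -> H

Need to visit all 12 open cells exactly once, starting at K and ending at H.
Cell N has only two open neighbours (K and M), so the path must pass straight through it: one of those is the cell it's entered from and the other is where it exits.
Route from K: down 1 to N, left 2 to L, up 1 to I, right 1 to J, up 1 to F, left 1 to D, up 1 to A, right 2 to C, down 1 to H — 11 moves in all.
Check: all 12 open cells covered.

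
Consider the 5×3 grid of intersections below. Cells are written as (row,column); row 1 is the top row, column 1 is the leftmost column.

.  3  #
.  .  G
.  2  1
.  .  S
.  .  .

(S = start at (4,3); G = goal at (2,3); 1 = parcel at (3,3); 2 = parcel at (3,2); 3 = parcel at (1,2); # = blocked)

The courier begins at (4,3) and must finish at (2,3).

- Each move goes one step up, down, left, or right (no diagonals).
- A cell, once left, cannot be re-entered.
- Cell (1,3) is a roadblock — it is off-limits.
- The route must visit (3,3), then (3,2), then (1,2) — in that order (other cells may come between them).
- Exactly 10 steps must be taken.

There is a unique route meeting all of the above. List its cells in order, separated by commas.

The waypoints must appear in the order (3,3), (3,2), (1,2), with no cell reused.
Route from (4,3): up to (3,3), left to (3,2), down to (4,2), left to (4,1), 3× up (reaching (1,1)), right to (1,2), down to (2,2), right to (2,3) — 10 moves in all.
Check: order respected (1 at step 1, 2 at step 2, 3 at step 8); 10 moves as required.

(4,3), (3,3), (3,2), (4,2), (4,1), (3,1), (2,1), (1,1), (1,2), (2,2), (2,3)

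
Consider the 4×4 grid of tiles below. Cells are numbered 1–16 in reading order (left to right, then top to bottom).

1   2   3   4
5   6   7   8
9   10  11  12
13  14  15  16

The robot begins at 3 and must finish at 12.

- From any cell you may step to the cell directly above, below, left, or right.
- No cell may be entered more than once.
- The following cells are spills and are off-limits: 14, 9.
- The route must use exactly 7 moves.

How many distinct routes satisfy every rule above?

9

Need simple routes of exactly 7 moves from 3 to 12 (Manhattan distance 3, so 2 moves are spent on a detour and 2 undoing it).
Branch systematically from the start, pruning whenever the remaining move budget drops below the Manhattan distance to 12 or differs from it in parity. Grouping the completions by first move — via 7: 1; via 2: 6; via 4: 2 — and summing: 1 + 6 + 2 = 9.
That gives 9 routes.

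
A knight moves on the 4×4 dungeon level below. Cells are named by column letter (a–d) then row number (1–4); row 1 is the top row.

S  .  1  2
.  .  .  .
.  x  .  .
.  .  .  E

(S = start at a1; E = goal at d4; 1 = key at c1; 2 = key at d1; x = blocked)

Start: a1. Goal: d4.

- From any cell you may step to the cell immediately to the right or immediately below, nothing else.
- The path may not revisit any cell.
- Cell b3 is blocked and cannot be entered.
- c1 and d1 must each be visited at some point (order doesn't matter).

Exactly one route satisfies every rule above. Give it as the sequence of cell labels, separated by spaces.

Moves only go right or down, so the column and row indices never decrease.
Route from a1: right 3 to d1, down 3 to d4 — 6 moves in all.
Check: all required cells visited.

a1 b1 c1 d1 d2 d3 d4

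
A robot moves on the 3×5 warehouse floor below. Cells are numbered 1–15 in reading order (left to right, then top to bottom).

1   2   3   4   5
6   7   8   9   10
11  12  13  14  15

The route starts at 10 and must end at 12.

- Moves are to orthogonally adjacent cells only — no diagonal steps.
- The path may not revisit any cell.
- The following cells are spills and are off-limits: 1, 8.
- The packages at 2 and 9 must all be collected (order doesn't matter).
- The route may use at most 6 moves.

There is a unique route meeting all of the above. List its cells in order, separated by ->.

Any route must reach 2 and 9 and still end at 12 within 6 moves, so the order of the required stops is forced.
Route from 10: left to 9, up to 4, 2× left (reaching 2), 2× down (reaching 12) — 6 moves in all.
Check: all required cells visited; 6 ≤ 6 moves.

10 -> 9 -> 4 -> 3 -> 2 -> 7 -> 12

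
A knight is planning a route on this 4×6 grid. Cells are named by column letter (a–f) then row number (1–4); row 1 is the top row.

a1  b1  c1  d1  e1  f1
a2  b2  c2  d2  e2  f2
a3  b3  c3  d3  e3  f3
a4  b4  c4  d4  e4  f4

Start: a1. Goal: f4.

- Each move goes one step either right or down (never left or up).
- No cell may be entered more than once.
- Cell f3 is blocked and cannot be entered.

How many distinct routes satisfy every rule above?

A right/down-only route from a1 to f4 makes exactly 3 down-moves and 5 right-moves in some order.
With no other constraints that would be C(8,3) = 56 routes.
Subtract routes through each blocked cell (inclusion–exclusion for overlaps): − through f3: 21 → 35.
That gives 35 routes.

35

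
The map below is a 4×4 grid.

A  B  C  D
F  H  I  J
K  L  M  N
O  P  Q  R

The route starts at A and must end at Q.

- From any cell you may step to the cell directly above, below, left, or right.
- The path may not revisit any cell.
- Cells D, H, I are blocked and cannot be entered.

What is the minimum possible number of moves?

The Manhattan distance from A to Q is |1−4| + |1−3| = 5, so at least 5 moves are needed.
A route of 5 moves achieves this: A → F → K → O → P → Q.
Since 5 matches the lower bound, it is optimal.

5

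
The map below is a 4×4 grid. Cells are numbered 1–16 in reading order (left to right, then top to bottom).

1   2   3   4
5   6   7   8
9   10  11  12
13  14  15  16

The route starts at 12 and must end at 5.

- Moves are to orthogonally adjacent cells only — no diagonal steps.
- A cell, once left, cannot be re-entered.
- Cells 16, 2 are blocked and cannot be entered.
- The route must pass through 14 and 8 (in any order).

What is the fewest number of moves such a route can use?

Any route passes through 14 and 8 in some order between 12 and 5. Summing Manhattan distances along each leg and taking the cheapest ordering (12 → 8 → 14 → 5) gives a lower bound of 1 + 4 + 3 = 8 moves.
A route of 8 moves achieves this: 12 → 8 → 7 → 11 → 15 → 14 → 10 → 6 → 5.
Since 8 matches the lower bound, it is optimal.

8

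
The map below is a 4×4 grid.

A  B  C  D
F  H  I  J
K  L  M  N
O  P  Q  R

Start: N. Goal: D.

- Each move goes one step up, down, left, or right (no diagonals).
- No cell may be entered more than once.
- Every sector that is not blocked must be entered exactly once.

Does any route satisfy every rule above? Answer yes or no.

no

Colour the cells like a checkerboard: each orthogonal step flips colour, so a Hamiltonian route alternates colours. Here there are 8 cells of one colour and 8 of the other, with start on the same colour as the goal — the counts and endpoints can't be arranged into an alternating sequence of length 16, so no Hamiltonian route exists.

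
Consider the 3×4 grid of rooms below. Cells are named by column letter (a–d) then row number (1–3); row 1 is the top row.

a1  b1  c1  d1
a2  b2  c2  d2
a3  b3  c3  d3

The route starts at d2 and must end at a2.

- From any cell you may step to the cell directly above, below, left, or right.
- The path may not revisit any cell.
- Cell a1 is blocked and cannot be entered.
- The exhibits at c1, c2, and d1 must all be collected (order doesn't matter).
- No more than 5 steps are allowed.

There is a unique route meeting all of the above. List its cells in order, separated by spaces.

The budget equals the shortest possible length, so every move has to be on a shortest route through the required cells.
Route from d2: up to d1, left to c1, down to c2, 2× left (reaching a2) — 5 moves in all.
Check: all required cells visited; 5 ≤ 5 moves.

d2 d1 c1 c2 b2 a2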